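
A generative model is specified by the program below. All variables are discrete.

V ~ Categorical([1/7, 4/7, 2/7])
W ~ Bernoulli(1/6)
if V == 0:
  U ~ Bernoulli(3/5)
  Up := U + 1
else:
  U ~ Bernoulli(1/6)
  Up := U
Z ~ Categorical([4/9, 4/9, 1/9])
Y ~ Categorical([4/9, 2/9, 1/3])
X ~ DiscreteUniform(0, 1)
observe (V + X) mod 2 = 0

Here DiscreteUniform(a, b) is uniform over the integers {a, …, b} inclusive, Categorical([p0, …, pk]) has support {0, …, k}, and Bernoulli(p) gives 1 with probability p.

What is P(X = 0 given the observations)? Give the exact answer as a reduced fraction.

P(X = 0 | obs) = 3/7

Enumerate traces; 108 have nonzero weight after conditioning:
  (V=0, W=0, U=0, Z=0, Y=0, X=0) weight 8/1701
  (V=0, W=0, U=0, Z=0, Y=1, X=0) weight 4/1701
  (V=0, W=0, U=0, Z=0, Y=2, X=0) weight 2/567
  (V=0, W=0, U=0, Z=1, Y=0, X=0) weight 8/1701
  (V=0, W=0, U=0, Z=1, Y=1, X=0) weight 4/1701
  (V=0, W=0, U=0, Z=1, Y=2, X=0) weight 2/567
  (V=0, W=0, U=0, Z=2, Y=0, X=0) weight 2/1701
  (V=0, W=0, U=0, Z=2, Y=1, X=0) weight 1/1701
  (V=1, W=0, U=0, Z=0, Y=0, X=1) weight 200/5103
  … 99 more
Group by X:
  weight(X=0) = 3/14
  weight(X=1) = 2/7
Total weight = 3/14 + 2/7 = 1/2
P(X=0 | obs) = 3/14 / 1/2 = 3/7
P(X=1 | obs) = 2/7 / 1/2 = 4/7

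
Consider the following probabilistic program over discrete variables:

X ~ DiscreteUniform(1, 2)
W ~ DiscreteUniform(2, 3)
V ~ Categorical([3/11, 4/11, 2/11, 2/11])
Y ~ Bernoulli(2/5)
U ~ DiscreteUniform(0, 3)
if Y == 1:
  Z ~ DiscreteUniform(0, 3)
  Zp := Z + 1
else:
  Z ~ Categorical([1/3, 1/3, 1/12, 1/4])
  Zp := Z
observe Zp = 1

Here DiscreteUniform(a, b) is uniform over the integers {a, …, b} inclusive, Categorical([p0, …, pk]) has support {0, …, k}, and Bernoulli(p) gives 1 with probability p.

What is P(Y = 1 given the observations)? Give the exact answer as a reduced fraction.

Enumerate traces; 128 have nonzero weight after conditioning:
  (X=1, W=2, V=0, Y=0, U=0, Z=1) weight 3/880
  (X=1, W=2, V=0, Y=0, U=1, Z=1) weight 3/880
  (X=1, W=2, V=0, Y=0, U=2, Z=1) weight 3/880
  (X=1, W=2, V=0, Y=0, U=3, Z=1) weight 3/880
  (X=1, W=2, V=0, Y=1, U=0, Z=0) weight 3/1760
  (X=1, W=2, V=0, Y=1, U=1, Z=0) weight 3/1760
  (X=1, W=2, V=0, Y=1, U=2, Z=0) weight 3/1760
  (X=1, W=2, V=0, Y=1, U=3, Z=0) weight 3/1760
  … 120 more
Group by Y:
  weight(Y=0) = 1/5
  weight(Y=1) = 1/10
Total weight = 1/5 + 1/10 = 3/10
P(Y=0 | obs) = 1/5 / 3/10 = 2/3
P(Y=1 | obs) = 1/10 / 3/10 = 1/3

P(Y = 1 | obs) = 1/3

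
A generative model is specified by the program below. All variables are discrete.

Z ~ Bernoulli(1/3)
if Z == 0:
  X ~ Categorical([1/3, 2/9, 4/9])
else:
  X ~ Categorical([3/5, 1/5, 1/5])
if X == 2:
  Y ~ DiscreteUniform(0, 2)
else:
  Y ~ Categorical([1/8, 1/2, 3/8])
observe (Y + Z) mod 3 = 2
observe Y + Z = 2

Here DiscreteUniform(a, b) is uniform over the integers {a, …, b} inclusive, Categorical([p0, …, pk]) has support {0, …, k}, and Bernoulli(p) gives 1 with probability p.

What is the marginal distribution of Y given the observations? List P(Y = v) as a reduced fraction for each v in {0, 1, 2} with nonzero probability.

Enumerate traces; 6 have nonzero weight after conditioning:
  (Z=0, X=0, Y=2) weight 1/12
  (Z=0, X=1, Y=2) weight 1/18
  (Z=0, X=2, Y=2) weight 8/81
  (Z=1, X=0, Y=1) weight 1/10
  (Z=1, X=1, Y=1) weight 1/30
  (Z=1, X=2, Y=1) weight 1/45
Group by Y:
  weight(Y=1) = 7/45
  weight(Y=2) = 77/324
Total weight = 7/45 + 77/324 = 637/1620
P(Y=1 | obs) = 7/45 / 637/1620 = 36/91
P(Y=2 | obs) = 77/324 / 637/1620 = 55/91

P(Y=1) = 36/91, P(Y=2) = 55/91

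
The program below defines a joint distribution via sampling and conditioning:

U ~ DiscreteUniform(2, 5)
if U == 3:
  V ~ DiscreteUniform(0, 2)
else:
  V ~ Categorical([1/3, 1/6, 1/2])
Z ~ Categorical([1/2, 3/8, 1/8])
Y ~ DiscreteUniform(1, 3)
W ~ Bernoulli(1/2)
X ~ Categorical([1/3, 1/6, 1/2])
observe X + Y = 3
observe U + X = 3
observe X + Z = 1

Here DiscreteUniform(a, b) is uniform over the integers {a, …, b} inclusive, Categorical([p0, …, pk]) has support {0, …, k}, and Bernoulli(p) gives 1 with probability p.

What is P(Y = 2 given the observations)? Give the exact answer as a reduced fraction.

Enumerate traces; 12 have nonzero weight after conditioning:
  (U=2, V=0, Z=0, Y=2, W=0, X=1) weight 1/864
  (U=2, V=0, Z=0, Y=2, W=1, X=1) weight 1/864
  (U=2, V=1, Z=0, Y=2, W=0, X=1) weight 1/1728
  (U=2, V=1, Z=0, Y=2, W=1, X=1) weight 1/1728
  (U=2, V=2, Z=0, Y=2, W=0, X=1) weight 1/576
  (U=2, V=2, Z=0, Y=2, W=1, X=1) weight 1/576
  (U=3, V=0, Z=1, Y=3, W=0, X=0) weight 1/576
  (U=3, V=0, Z=1, Y=3, W=1, X=0) weight 1/576
  … 4 more
Group by Y:
  weight(Y=2) = 1/144
  weight(Y=3) = 1/96
Total weight = 1/144 + 1/96 = 5/288
P(Y=2 | obs) = 1/144 / 5/288 = 2/5
P(Y=3 | obs) = 1/96 / 5/288 = 3/5

P(Y = 2 | obs) = 2/5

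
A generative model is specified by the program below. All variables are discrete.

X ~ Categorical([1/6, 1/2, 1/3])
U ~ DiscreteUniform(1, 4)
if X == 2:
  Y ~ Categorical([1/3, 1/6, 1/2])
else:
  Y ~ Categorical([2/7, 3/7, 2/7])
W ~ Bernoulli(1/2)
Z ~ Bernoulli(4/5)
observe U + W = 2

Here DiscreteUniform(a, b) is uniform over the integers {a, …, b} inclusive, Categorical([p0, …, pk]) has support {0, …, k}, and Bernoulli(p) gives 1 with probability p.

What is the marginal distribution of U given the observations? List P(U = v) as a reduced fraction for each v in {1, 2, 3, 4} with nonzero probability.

Enumerate traces; 36 have nonzero weight after conditioning:
  (X=0, U=1, Y=0, W=1, Z=0) weight 1/840
  (X=0, U=1, Y=0, W=1, Z=1) weight 1/210
  (X=0, U=1, Y=1, W=1, Z=0) weight 1/560
  (X=0, U=1, Y=1, W=1, Z=1) weight 1/140
  (X=0, U=1, Y=2, W=1, Z=0) weight 1/840
  (X=0, U=1, Y=2, W=1, Z=1) weight 1/210
  (X=0, U=2, Y=0, W=0, Z=0) weight 1/840
  (X=0, U=2, Y=0, W=0, Z=1) weight 1/210
  … 28 more
Group by U:
  weight(U=1) = 1/8
  weight(U=2) = 1/8
Total weight = 1/8 + 1/8 = 1/4
P(U=1 | obs) = 1/8 / 1/4 = 1/2
P(U=2 | obs) = 1/8 / 1/4 = 1/2

P(U=1) = 1/2, P(U=2) = 1/2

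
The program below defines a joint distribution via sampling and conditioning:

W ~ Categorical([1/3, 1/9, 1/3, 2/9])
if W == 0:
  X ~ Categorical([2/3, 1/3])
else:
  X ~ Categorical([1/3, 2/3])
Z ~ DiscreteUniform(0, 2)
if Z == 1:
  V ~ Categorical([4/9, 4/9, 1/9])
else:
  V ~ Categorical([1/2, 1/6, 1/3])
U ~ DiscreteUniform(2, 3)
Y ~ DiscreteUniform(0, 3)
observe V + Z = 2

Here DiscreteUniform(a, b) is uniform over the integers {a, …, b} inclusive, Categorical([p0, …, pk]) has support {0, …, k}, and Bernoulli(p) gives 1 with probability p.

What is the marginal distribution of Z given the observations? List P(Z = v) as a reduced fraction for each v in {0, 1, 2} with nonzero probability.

P(Z=0) = 6/23, P(Z=1) = 8/23, P(Z=2) = 9/23

Enumerate traces; 192 have nonzero weight after conditioning:
  (W=0, X=0, Z=0, V=2, U=2, Y=0) weight 1/324
  (W=0, X=0, Z=0, V=2, U=2, Y=1) weight 1/324
  (W=0, X=0, Z=0, V=2, U=2, Y=2) weight 1/324
  (W=0, X=0, Z=0, V=2, U=2, Y=3) weight 1/324
  (W=0, X=0, Z=0, V=2, U=3, Y=0) weight 1/324
  (W=0, X=0, Z=0, V=2, U=3, Y=1) weight 1/324
  (W=0, X=0, Z=0, V=2, U=3, Y=2) weight 1/324
  (W=0, X=0, Z=0, V=2, U=3, Y=3) weight 1/324
  (W=0, X=0, Z=1, V=1, U=2, Y=0) weight 1/243
  (W=0, X=0, Z=2, V=0, U=2, Y=0) weight 1/216
  … 182 more
Group by Z:
  weight(Z=0) = 1/9
  weight(Z=1) = 4/27
  weight(Z=2) = 1/6
Total weight = 1/9 + 4/27 + 1/6 = 23/54
P(Z=0 | obs) = 1/9 / 23/54 = 6/23
P(Z=1 | obs) = 4/27 / 23/54 = 8/23
P(Z=2 | obs) = 1/6 / 23/54 = 9/23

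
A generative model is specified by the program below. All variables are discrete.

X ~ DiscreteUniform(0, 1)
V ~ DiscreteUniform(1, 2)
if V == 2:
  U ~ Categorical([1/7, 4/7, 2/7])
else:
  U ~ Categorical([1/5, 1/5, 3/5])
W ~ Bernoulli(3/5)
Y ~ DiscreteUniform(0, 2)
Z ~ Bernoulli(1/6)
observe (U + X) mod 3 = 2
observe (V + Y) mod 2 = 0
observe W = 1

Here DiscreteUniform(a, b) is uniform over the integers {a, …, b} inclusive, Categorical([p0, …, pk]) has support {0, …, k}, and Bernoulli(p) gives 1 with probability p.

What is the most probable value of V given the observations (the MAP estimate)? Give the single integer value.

argmax_v P(V = v | obs) = 2

Enumerate traces; 12 have nonzero weight after conditioning:
  (X=0, V=1, U=2, W=1, Y=1, Z=0) weight 1/40
  (X=0, V=1, U=2, W=1, Y=1, Z=1) weight 1/200
  (X=0, V=2, U=2, W=1, Y=0, Z=0) weight 1/84
  (X=0, V=2, U=2, W=1, Y=0, Z=1) weight 1/420
  (X=0, V=2, U=2, W=1, Y=2, Z=0) weight 1/84
  (X=0, V=2, U=2, W=1, Y=2, Z=1) weight 1/420
  (X=1, V=1, U=1, W=1, Y=1, Z=0) weight 1/120
  (X=1, V=1, U=1, W=1, Y=1, Z=1) weight 1/600
  … 4 more
Group by V:
  weight(V=1) = 1/25
  weight(V=2) = 3/35
Total weight = 1/25 + 3/35 = 22/175
P(V=1 | obs) = 1/25 / 22/175 = 7/22
P(V=2 | obs) = 3/35 / 22/175 = 15/22
argmax = 2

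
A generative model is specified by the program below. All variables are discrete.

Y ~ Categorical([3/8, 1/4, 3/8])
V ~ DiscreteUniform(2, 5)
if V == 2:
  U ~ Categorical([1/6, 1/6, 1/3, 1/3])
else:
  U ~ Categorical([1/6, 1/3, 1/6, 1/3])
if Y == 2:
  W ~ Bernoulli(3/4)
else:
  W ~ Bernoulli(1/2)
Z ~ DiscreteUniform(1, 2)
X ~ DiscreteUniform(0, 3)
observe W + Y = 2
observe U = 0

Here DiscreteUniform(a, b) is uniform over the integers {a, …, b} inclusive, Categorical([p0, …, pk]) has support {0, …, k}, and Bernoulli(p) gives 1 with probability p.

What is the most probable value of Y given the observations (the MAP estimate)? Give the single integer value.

Enumerate traces; 64 have nonzero weight after conditioning:
  (Y=1, V=2, U=0, W=1, Z=1, X=0) weight 1/1536
  (Y=1, V=2, U=0, W=1, Z=1, X=1) weight 1/1536
  (Y=1, V=2, U=0, W=1, Z=1, X=2) weight 1/1536
  (Y=1, V=2, U=0, W=1, Z=1, X=3) weight 1/1536
  (Y=1, V=2, U=0, W=1, Z=2, X=0) weight 1/1536
  (Y=1, V=2, U=0, W=1, Z=2, X=1) weight 1/1536
  (Y=1, V=2, U=0, W=1, Z=2, X=2) weight 1/1536
  (Y=1, V=2, U=0, W=1, Z=2, X=3) weight 1/1536
  (Y=2, V=2, U=0, W=0, Z=1, X=0) weight 1/2048
  … 55 more
Group by Y:
  weight(Y=1) = 1/48
  weight(Y=2) = 1/64
Total weight = 1/48 + 1/64 = 7/192
P(Y=1 | obs) = 1/48 / 7/192 = 4/7
P(Y=2 | obs) = 1/64 / 7/192 = 3/7
argmax = 1

argmax_v P(Y = v | obs) = 1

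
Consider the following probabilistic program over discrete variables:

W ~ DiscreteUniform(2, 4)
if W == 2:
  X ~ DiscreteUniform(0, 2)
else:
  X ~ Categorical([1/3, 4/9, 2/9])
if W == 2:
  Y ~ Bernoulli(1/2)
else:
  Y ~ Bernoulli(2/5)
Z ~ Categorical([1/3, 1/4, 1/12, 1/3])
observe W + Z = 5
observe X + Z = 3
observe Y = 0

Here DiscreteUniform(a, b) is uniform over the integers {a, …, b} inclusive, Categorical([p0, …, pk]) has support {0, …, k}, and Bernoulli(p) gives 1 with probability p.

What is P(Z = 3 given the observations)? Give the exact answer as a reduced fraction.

P(Z = 3 | obs) = 1/2

Enumerate traces; 3 have nonzero weight after conditioning:
  (W=2, X=0, Y=0, Z=3) weight 1/54
  (W=3, X=1, Y=0, Z=2) weight 1/135
  (W=4, X=2, Y=0, Z=1) weight 1/90
Group by Z:
  weight(Z=1) = 1/90
  weight(Z=2) = 1/135
  weight(Z=3) = 1/54
Total weight = 1/90 + 1/135 + 1/54 = 1/27
P(Z=1 | obs) = 1/90 / 1/27 = 3/10
P(Z=2 | obs) = 1/135 / 1/27 = 1/5
P(Z=3 | obs) = 1/54 / 1/27 = 1/2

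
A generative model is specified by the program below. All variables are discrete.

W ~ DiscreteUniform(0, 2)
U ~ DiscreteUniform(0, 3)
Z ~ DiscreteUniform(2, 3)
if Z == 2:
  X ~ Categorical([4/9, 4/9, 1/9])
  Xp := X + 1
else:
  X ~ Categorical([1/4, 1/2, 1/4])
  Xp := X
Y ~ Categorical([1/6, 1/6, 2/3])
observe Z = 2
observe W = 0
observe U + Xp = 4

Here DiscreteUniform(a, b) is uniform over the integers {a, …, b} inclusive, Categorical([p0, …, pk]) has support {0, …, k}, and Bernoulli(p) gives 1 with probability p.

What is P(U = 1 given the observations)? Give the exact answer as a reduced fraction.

Enumerate traces; 9 have nonzero weight after conditioning:
  (W=0, U=1, Z=2, X=2, Y=0) weight 1/1296
  (W=0, U=1, Z=2, X=2, Y=1) weight 1/1296
  (W=0, U=1, Z=2, X=2, Y=2) weight 1/324
  (W=0, U=2, Z=2, X=1, Y=0) weight 1/324
  (W=0, U=2, Z=2, X=1, Y=1) weight 1/324
  (W=0, U=2, Z=2, X=1, Y=2) weight 1/81
  (W=0, U=3, Z=2, X=0, Y=0) weight 1/324
  (W=0, U=3, Z=2, X=0, Y=1) weight 1/324
  … 1 more
Group by U:
  weight(U=1) = 1/216
  weight(U=2) = 1/54
  weight(U=3) = 1/54
Total weight = 1/216 + 1/54 + 1/54 = 1/24
P(U=1 | obs) = 1/216 / 1/24 = 1/9
P(U=2 | obs) = 1/54 / 1/24 = 4/9
P(U=3 | obs) = 1/54 / 1/24 = 4/9

P(U = 1 | obs) = 1/9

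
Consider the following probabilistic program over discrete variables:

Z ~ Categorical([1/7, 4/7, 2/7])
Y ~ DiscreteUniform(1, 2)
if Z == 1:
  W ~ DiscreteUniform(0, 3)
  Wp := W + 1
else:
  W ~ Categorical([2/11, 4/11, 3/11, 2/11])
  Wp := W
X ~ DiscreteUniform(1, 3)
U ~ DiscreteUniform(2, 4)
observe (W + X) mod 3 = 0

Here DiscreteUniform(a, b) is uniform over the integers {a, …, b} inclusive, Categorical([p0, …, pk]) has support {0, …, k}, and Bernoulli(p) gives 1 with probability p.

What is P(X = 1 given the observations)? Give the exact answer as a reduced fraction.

Enumerate traces; 72 have nonzero weight after conditioning:
  (Z=0, Y=1, W=0, X=3, U=2) weight 1/693
  (Z=0, Y=1, W=0, X=3, U=3) weight 1/693
  (Z=0, Y=1, W=0, X=3, U=4) weight 1/693
  (Z=0, Y=1, W=1, X=2, U=2) weight 2/693
  (Z=0, Y=1, W=1, X=2, U=3) weight 2/693
  (Z=0, Y=1, W=1, X=2, U=4) weight 2/693
  (Z=0, Y=1, W=2, X=1, U=2) weight 1/462
  (Z=0, Y=1, W=2, X=1, U=3) weight 1/462
  … 64 more
Group by X:
  weight(X=1) = 20/231
  weight(X=2) = 23/231
  weight(X=3) = 34/231
Total weight = 20/231 + 23/231 + 34/231 = 1/3
P(X=1 | obs) = 20/231 / 1/3 = 20/77
P(X=2 | obs) = 23/231 / 1/3 = 23/77
P(X=3 | obs) = 34/231 / 1/3 = 34/77

P(X = 1 | obs) = 20/77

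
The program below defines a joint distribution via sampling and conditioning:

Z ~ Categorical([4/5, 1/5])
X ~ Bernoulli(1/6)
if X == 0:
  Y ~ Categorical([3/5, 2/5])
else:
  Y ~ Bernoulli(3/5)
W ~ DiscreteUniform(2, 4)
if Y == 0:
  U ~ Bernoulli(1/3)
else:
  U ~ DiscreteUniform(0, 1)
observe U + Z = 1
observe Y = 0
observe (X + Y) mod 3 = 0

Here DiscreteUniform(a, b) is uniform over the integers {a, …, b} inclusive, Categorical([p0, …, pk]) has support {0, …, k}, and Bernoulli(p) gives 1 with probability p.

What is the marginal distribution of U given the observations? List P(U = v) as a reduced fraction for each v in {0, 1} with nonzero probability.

P(U=0) = 1/3, P(U=1) = 2/3

Enumerate traces; 6 have nonzero weight after conditioning:
  (Z=0, X=0, Y=0, W=2, U=1) weight 2/45
  (Z=0, X=0, Y=0, W=3, U=1) weight 2/45
  (Z=0, X=0, Y=0, W=4, U=1) weight 2/45
  (Z=1, X=0, Y=0, W=2, U=0) weight 1/45
  (Z=1, X=0, Y=0, W=3, U=0) weight 1/45
  (Z=1, X=0, Y=0, W=4, U=0) weight 1/45
Group by U:
  weight(U=0) = 1/15
  weight(U=1) = 2/15
Total weight = 1/15 + 2/15 = 1/5
P(U=0 | obs) = 1/15 / 1/5 = 1/3
P(U=1 | obs) = 2/15 / 1/5 = 2/3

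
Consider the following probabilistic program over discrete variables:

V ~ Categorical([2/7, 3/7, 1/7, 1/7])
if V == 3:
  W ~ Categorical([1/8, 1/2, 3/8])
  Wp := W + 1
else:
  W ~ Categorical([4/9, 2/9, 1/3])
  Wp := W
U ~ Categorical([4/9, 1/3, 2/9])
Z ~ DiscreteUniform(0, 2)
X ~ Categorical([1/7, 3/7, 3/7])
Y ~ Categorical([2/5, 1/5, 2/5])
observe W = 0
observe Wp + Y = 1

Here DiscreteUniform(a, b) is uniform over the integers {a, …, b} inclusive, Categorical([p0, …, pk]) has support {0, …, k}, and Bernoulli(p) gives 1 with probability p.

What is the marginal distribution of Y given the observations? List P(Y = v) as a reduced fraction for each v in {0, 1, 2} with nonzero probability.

Enumerate traces; 108 have nonzero weight after conditioning:
  (V=0, W=0, U=0, Z=0, X=0, Y=1) weight 32/59535
  (V=0, W=0, U=0, Z=0, X=1, Y=1) weight 32/19845
  (V=0, W=0, U=0, Z=0, X=2, Y=1) weight 32/19845
  (V=0, W=0, U=0, Z=1, X=0, Y=1) weight 32/59535
  (V=0, W=0, U=0, Z=1, X=1, Y=1) weight 32/19845
  (V=0, W=0, U=0, Z=1, X=2, Y=1) weight 32/19845
  (V=0, W=0, U=0, Z=2, X=0, Y=1) weight 32/59535
  (V=0, W=0, U=0, Z=2, X=1, Y=1) weight 32/19845
  (V=3, W=0, U=0, Z=0, X=0, Y=0) weight 1/6615
  … 99 more
Group by Y:
  weight(Y=0) = 1/140
  weight(Y=1) = 8/105
Total weight = 1/140 + 8/105 = 1/12
P(Y=0 | obs) = 1/140 / 1/12 = 3/35
P(Y=1 | obs) = 8/105 / 1/12 = 32/35

P(Y=0) = 3/35, P(Y=1) = 32/35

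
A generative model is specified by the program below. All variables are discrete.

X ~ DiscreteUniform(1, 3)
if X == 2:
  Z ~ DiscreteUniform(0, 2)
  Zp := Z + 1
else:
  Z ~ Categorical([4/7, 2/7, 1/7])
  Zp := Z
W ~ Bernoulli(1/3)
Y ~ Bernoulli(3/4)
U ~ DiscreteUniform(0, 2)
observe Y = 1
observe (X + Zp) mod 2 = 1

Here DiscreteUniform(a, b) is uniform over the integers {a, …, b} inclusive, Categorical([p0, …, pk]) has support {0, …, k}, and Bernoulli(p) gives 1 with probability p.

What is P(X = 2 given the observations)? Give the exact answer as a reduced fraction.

P(X = 2 | obs) = 7/22

Enumerate traces; 36 have nonzero weight after conditioning:
  (X=1, Z=0, W=0, Y=1, U=0) weight 2/63
  (X=1, Z=0, W=0, Y=1, U=1) weight 2/63
  (X=1, Z=0, W=0, Y=1, U=2) weight 2/63
  (X=1, Z=0, W=1, Y=1, U=0) weight 1/63
  (X=1, Z=0, W=1, Y=1, U=1) weight 1/63
  (X=1, Z=0, W=1, Y=1, U=2) weight 1/63
  (X=1, Z=2, W=0, Y=1, U=0) weight 1/126
  (X=1, Z=2, W=0, Y=1, U=1) weight 1/126
  (X=2, Z=0, W=0, Y=1, U=0) weight 1/54
  (X=3, Z=0, W=0, Y=1, U=0) weight 2/63
  … 26 more
Group by X:
  weight(X=1) = 5/28
  weight(X=2) = 1/6
  weight(X=3) = 5/28
Total weight = 5/28 + 1/6 + 5/28 = 11/21
P(X=1 | obs) = 5/28 / 11/21 = 15/44
P(X=2 | obs) = 1/6 / 11/21 = 7/22
P(X=3 | obs) = 5/28 / 11/21 = 15/44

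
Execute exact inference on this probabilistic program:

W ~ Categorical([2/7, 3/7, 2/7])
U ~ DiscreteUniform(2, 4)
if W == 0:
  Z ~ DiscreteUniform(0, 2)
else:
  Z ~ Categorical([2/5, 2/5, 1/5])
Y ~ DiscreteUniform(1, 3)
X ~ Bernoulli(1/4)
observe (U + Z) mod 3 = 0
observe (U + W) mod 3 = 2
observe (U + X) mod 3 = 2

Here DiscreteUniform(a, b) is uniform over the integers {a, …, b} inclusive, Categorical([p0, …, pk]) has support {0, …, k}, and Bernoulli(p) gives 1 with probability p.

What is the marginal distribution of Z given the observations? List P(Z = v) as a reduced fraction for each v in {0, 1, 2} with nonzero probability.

P(Z=1) = 10/13, P(Z=2) = 3/13

Enumerate traces; 6 have nonzero weight after conditioning:
  (W=0, U=2, Z=1, Y=1, X=0) weight 1/126
  (W=0, U=2, Z=1, Y=2, X=0) weight 1/126
  (W=0, U=2, Z=1, Y=3, X=0) weight 1/126
  (W=1, U=4, Z=2, Y=1, X=1) weight 1/420
  (W=1, U=4, Z=2, Y=2, X=1) weight 1/420
  (W=1, U=4, Z=2, Y=3, X=1) weight 1/420
Group by Z:
  weight(Z=1) = 1/42
  weight(Z=2) = 1/140
Total weight = 1/42 + 1/140 = 13/420
P(Z=1 | obs) = 1/42 / 13/420 = 10/13
P(Z=2 | obs) = 1/140 / 13/420 = 3/13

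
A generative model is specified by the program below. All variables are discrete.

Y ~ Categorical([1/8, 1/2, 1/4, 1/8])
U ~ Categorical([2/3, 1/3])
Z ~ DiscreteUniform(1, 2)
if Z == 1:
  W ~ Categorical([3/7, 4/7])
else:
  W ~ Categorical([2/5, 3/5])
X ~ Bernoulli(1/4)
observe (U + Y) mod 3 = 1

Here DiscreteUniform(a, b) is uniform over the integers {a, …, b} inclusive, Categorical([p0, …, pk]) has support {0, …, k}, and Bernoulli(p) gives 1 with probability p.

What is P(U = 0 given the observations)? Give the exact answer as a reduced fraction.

Enumerate traces; 24 have nonzero weight after conditioning:
  (Y=0, U=1, Z=1, W=0, X=0) weight 3/448
  (Y=0, U=1, Z=1, W=0, X=1) weight 1/448
  (Y=0, U=1, Z=1, W=1, X=0) weight 1/112
  (Y=0, U=1, Z=1, W=1, X=1) weight 1/336
  (Y=0, U=1, Z=2, W=0, X=0) weight 1/160
  (Y=0, U=1, Z=2, W=0, X=1) weight 1/480
  (Y=0, U=1, Z=2, W=1, X=0) weight 3/320
  (Y=0, U=1, Z=2, W=1, X=1) weight 1/320
  (Y=1, U=0, Z=1, W=0, X=0) weight 3/56
  … 15 more
Group by U:
  weight(U=0) = 1/3
  weight(U=1) = 1/12
Total weight = 1/3 + 1/12 = 5/12
P(U=0 | obs) = 1/3 / 5/12 = 4/5
P(U=1 | obs) = 1/12 / 5/12 = 1/5

P(U = 0 | obs) = 4/5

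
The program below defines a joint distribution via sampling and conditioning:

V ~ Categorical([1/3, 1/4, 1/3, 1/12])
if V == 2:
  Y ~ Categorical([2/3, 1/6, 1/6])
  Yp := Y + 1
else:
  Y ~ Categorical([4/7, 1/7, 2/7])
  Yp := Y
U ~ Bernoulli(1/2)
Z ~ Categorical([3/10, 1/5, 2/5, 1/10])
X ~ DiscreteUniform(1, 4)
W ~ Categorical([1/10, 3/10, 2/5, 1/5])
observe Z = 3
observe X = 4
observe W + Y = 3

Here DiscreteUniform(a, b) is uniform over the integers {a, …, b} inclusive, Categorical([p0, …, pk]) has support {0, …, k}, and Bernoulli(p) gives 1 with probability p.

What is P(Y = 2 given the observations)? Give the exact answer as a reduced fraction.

Enumerate traces; 24 have nonzero weight after conditioning:
  (V=0, Y=0, U=0, Z=3, X=4, W=3) weight 1/2100
  (V=0, Y=0, U=1, Z=3, X=4, W=3) weight 1/2100
  (V=0, Y=1, U=0, Z=3, X=4, W=2) weight 1/4200
  (V=0, Y=1, U=1, Z=3, X=4, W=2) weight 1/4200
  (V=0, Y=2, U=0, Z=3, X=4, W=1) weight 1/2800
  (V=0, Y=2, U=1, Z=3, X=4, W=1) weight 1/2800
  (V=1, Y=0, U=0, Z=3, X=4, W=3) weight 1/2800
  (V=1, Y=0, U=1, Z=3, X=4, W=3) weight 1/2800
  … 16 more
Group by Y:
  weight(Y=0) = 19/6300
  weight(Y=1) = 19/12600
  weight(Y=2) = 31/16800
Total weight = 19/6300 + 19/12600 + 31/16800 = 107/16800
P(Y=0 | obs) = 19/6300 / 107/16800 = 152/321
P(Y=1 | obs) = 19/12600 / 107/16800 = 76/321
P(Y=2 | obs) = 31/16800 / 107/16800 = 31/107

P(Y = 2 | obs) = 31/107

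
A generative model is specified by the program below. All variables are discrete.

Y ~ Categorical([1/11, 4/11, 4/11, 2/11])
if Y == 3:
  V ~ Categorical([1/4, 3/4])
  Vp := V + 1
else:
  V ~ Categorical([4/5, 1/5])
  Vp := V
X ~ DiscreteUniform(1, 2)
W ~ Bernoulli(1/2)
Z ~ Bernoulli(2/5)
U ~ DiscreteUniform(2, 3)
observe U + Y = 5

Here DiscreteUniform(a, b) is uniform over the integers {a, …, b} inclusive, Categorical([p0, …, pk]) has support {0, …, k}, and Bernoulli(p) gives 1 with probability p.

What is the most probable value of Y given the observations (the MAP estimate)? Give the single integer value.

Enumerate traces; 32 have nonzero weight after conditioning:
  (Y=2, V=0, X=1, W=0, Z=0, U=3) weight 6/275
  (Y=2, V=0, X=1, W=0, Z=1, U=3) weight 4/275
  (Y=2, V=0, X=1, W=1, Z=0, U=3) weight 6/275
  (Y=2, V=0, X=1, W=1, Z=1, U=3) weight 4/275
  (Y=2, V=0, X=2, W=0, Z=0, U=3) weight 6/275
  (Y=2, V=0, X=2, W=0, Z=1, U=3) weight 4/275
  (Y=2, V=0, X=2, W=1, Z=0, U=3) weight 6/275
  (Y=2, V=0, X=2, W=1, Z=1, U=3) weight 4/275
  (Y=3, V=0, X=1, W=0, Z=0, U=2) weight 3/880
  … 23 more
Group by Y:
  weight(Y=2) = 2/11
  weight(Y=3) = 1/11
Total weight = 2/11 + 1/11 = 3/11
P(Y=2 | obs) = 2/11 / 3/11 = 2/3
P(Y=3 | obs) = 1/11 / 3/11 = 1/3
argmax = 2

argmax_v P(Y = v | obs) = 2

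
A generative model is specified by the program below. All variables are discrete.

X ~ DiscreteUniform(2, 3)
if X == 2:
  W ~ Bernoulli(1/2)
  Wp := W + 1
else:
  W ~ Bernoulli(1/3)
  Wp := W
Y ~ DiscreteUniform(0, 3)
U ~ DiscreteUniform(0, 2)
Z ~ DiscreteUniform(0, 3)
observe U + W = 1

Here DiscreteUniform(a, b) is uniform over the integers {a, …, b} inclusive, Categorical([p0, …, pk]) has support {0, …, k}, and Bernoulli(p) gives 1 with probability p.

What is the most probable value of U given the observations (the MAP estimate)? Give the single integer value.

argmax_v P(U = v | obs) = 1

Enumerate traces; 64 have nonzero weight after conditioning:
  (X=2, W=0, Y=0, U=1, Z=0) weight 1/192
  (X=2, W=0, Y=0, U=1, Z=1) weight 1/192
  (X=2, W=0, Y=0, U=1, Z=2) weight 1/192
  (X=2, W=0, Y=0, U=1, Z=3) weight 1/192
  (X=2, W=0, Y=1, U=1, Z=0) weight 1/192
  (X=2, W=0, Y=1, U=1, Z=1) weight 1/192
  (X=2, W=0, Y=1, U=1, Z=2) weight 1/192
  (X=2, W=0, Y=1, U=1, Z=3) weight 1/192
  (X=2, W=1, Y=0, U=0, Z=0) weight 1/192
  … 55 more
Group by U:
  weight(U=0) = 5/36
  weight(U=1) = 7/36
Total weight = 5/36 + 7/36 = 1/3
P(U=0 | obs) = 5/36 / 1/3 = 5/12
P(U=1 | obs) = 7/36 / 1/3 = 7/12
argmax = 1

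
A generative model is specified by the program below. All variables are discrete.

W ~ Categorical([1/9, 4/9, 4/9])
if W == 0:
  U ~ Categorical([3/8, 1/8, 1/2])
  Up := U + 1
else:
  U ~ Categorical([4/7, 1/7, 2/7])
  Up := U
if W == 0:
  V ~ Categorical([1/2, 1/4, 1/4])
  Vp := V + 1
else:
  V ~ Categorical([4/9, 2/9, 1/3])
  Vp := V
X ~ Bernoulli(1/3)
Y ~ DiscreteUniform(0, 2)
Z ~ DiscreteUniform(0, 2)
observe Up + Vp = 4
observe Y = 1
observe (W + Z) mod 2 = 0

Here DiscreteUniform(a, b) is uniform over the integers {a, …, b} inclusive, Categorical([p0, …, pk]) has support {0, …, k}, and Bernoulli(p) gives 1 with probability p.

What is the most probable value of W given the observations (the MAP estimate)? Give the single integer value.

argmax_v P(W = v | obs) = 2

Enumerate traces; 18 have nonzero weight after conditioning:
  (W=0, U=0, V=2, X=0, Y=1, Z=0) weight 1/1296
  (W=0, U=0, V=2, X=0, Y=1, Z=2) weight 1/1296
  (W=0, U=0, V=2, X=1, Y=1, Z=0) weight 1/2592
  (W=0, U=0, V=2, X=1, Y=1, Z=2) weight 1/2592
  (W=0, U=1, V=1, X=0, Y=1, Z=0) weight 1/3888
  (W=0, U=1, V=1, X=0, Y=1, Z=2) weight 1/3888
  (W=0, U=1, V=1, X=1, Y=1, Z=0) weight 1/7776
  (W=0, U=1, V=1, X=1, Y=1, Z=2) weight 1/7776
  (W=1, U=2, V=2, X=0, Y=1, Z=1) weight 16/5103
  (W=2, U=2, V=2, X=0, Y=1, Z=0) weight 16/5103
  … 8 more
Group by W:
  weight(W=0) = 1/108
  weight(W=1) = 8/1701
  weight(W=2) = 16/1701
Total weight = 1/108 + 8/1701 + 16/1701 = 53/2268
P(W=0 | obs) = 1/108 / 53/2268 = 21/53
P(W=1 | obs) = 8/1701 / 53/2268 = 32/159
P(W=2 | obs) = 16/1701 / 53/2268 = 64/159
argmax = 2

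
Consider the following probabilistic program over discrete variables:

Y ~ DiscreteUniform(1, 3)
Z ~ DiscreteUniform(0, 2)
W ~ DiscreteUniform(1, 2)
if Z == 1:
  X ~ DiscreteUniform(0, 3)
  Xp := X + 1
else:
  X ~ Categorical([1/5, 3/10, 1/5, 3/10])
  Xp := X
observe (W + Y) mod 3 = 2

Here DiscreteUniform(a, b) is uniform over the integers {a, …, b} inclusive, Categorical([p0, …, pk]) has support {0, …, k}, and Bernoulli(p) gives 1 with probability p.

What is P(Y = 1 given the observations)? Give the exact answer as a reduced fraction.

P(Y = 1 | obs) = 1/2

Enumerate traces; 24 have nonzero weight after conditioning:
  (Y=1, Z=0, W=1, X=0) weight 1/90
  (Y=1, Z=0, W=1, X=1) weight 1/60
  (Y=1, Z=0, W=1, X=2) weight 1/90
  (Y=1, Z=0, W=1, X=3) weight 1/60
  (Y=1, Z=1, W=1, X=0) weight 1/72
  (Y=1, Z=1, W=1, X=1) weight 1/72
  (Y=1, Z=1, W=1, X=2) weight 1/72
  (Y=1, Z=1, W=1, X=3) weight 1/72
  (Y=3, Z=0, W=2, X=0) weight 1/90
  … 15 more
Group by Y:
  weight(Y=1) = 1/6
  weight(Y=3) = 1/6
Total weight = 1/6 + 1/6 = 1/3
P(Y=1 | obs) = 1/6 / 1/3 = 1/2
P(Y=3 | obs) = 1/6 / 1/3 = 1/2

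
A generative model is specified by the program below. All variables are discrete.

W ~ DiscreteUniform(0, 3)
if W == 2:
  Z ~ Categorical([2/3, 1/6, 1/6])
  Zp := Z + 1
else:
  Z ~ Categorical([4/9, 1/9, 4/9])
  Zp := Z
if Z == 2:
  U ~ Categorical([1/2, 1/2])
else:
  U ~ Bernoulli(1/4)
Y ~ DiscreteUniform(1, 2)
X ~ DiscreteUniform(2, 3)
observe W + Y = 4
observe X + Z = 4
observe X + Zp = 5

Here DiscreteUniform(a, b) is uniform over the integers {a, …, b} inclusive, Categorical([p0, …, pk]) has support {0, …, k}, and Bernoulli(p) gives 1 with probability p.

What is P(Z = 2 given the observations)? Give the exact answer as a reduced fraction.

P(Z = 2 | obs) = 1/2

Enumerate traces; 4 have nonzero weight after conditioning:
  (W=2, Z=1, U=0, Y=2, X=3) weight 1/128
  (W=2, Z=1, U=1, Y=2, X=3) weight 1/384
  (W=2, Z=2, U=0, Y=2, X=2) weight 1/192
  (W=2, Z=2, U=1, Y=2, X=2) weight 1/192
Group by Z:
  weight(Z=1) = 1/96
  weight(Z=2) = 1/96
Total weight = 1/96 + 1/96 = 1/48
P(Z=1 | obs) = 1/96 / 1/48 = 1/2
P(Z=2 | obs) = 1/96 / 1/48 = 1/2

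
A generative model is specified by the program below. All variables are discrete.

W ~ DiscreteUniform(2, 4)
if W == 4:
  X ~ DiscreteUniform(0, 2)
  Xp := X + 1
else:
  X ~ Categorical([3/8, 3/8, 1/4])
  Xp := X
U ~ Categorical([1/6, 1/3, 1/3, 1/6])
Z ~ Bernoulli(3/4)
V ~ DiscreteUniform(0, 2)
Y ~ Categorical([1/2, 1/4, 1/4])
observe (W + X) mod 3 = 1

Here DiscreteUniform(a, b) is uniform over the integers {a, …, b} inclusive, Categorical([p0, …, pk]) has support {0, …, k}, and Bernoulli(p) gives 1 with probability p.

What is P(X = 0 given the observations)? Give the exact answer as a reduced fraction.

P(X = 0 | obs) = 8/23

Enumerate traces; 216 have nonzero weight after conditioning:
  (W=2, X=2, U=0, Z=0, V=0, Y=0) weight 1/1728
  (W=2, X=2, U=0, Z=0, V=0, Y=1) weight 1/3456
  (W=2, X=2, U=0, Z=0, V=0, Y=2) weight 1/3456
  (W=2, X=2, U=0, Z=0, V=1, Y=0) weight 1/1728
  (W=2, X=2, U=0, Z=0, V=1, Y=1) weight 1/3456
  (W=2, X=2, U=0, Z=0, V=1, Y=2) weight 1/3456
  (W=2, X=2, U=0, Z=0, V=2, Y=0) weight 1/1728
  (W=2, X=2, U=0, Z=0, V=2, Y=1) weight 1/3456
  (W=3, X=1, U=0, Z=0, V=0, Y=0) weight 1/1152
  (W=4, X=0, U=0, Z=0, V=0, Y=0) weight 1/1296
  … 206 more
Group by X:
  weight(X=0) = 1/9
  weight(X=1) = 1/8
  weight(X=2) = 1/12
Total weight = 1/9 + 1/8 + 1/12 = 23/72
P(X=0 | obs) = 1/9 / 23/72 = 8/23
P(X=1 | obs) = 1/8 / 23/72 = 9/23
P(X=2 | obs) = 1/12 / 23/72 = 6/23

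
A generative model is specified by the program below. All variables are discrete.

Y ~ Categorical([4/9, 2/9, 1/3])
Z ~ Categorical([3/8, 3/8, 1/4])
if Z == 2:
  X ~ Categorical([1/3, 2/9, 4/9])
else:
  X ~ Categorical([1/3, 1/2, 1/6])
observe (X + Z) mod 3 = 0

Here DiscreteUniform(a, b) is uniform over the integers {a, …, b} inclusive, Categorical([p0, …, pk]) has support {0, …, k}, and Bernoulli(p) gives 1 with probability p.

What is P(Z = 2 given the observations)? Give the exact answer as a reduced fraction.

P(Z = 2 | obs) = 8/35

Enumerate traces; 9 have nonzero weight after conditioning:
  (Y=0, Z=0, X=0) weight 1/18
  (Y=0, Z=1, X=2) weight 1/36
  (Y=0, Z=2, X=1) weight 2/81
  (Y=1, Z=0, X=0) weight 1/36
  (Y=1, Z=1, X=2) weight 1/72
  (Y=1, Z=2, X=1) weight 1/81
  (Y=2, Z=0, X=0) weight 1/24
  (Y=2, Z=1, X=2) weight 1/48
  … 1 more
Group by Z:
  weight(Z=0) = 1/8
  weight(Z=1) = 1/16
  weight(Z=2) = 1/18
Total weight = 1/8 + 1/16 + 1/18 = 35/144
P(Z=0 | obs) = 1/8 / 35/144 = 18/35
P(Z=1 | obs) = 1/16 / 35/144 = 9/35
P(Z=2 | obs) = 1/18 / 35/144 = 8/35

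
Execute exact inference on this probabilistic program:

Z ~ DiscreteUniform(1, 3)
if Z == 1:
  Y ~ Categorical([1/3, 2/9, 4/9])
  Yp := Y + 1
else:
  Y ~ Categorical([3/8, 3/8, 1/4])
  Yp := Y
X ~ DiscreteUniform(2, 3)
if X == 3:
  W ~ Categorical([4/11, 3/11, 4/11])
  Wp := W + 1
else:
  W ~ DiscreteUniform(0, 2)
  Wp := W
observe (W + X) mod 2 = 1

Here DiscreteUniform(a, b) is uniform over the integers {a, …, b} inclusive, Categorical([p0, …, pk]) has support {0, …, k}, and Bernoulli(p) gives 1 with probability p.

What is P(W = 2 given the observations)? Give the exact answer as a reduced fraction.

Enumerate traces; 27 have nonzero weight after conditioning:
  (Z=1, Y=0, X=2, W=1) weight 1/54
  (Z=1, Y=0, X=3, W=0) weight 2/99
  (Z=1, Y=0, X=3, W=2) weight 2/99
  (Z=1, Y=1, X=2, W=1) weight 1/81
  (Z=1, Y=1, X=3, W=0) weight 4/297
  (Z=1, Y=1, X=3, W=2) weight 4/297
  (Z=1, Y=2, X=2, W=1) weight 2/81
  (Z=1, Y=2, X=3, W=0) weight 8/297
  … 19 more
Group by W:
  weight(W=0) = 2/11
  weight(W=1) = 1/6
  weight(W=2) = 2/11
Total weight = 2/11 + 1/6 + 2/11 = 35/66
P(W=0 | obs) = 2/11 / 35/66 = 12/35
P(W=1 | obs) = 1/6 / 35/66 = 11/35
P(W=2 | obs) = 2/11 / 35/66 = 12/35

P(W = 2 | obs) = 12/35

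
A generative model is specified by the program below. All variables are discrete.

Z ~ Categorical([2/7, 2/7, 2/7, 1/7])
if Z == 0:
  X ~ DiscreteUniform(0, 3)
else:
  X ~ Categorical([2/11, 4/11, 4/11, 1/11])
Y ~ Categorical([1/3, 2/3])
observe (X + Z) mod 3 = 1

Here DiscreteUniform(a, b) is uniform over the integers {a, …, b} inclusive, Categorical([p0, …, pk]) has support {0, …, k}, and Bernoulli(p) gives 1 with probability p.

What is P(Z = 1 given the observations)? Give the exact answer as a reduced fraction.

P(Z = 1 | obs) = 12/47

Enumerate traces; 10 have nonzero weight after conditioning:
  (Z=0, X=1, Y=0) weight 1/42
  (Z=0, X=1, Y=1) weight 1/21
  (Z=1, X=0, Y=0) weight 4/231
  (Z=1, X=0, Y=1) weight 8/231
  (Z=1, X=3, Y=0) weight 2/231
  (Z=1, X=3, Y=1) weight 4/231
  (Z=2, X=2, Y=0) weight 8/231
  (Z=2, X=2, Y=1) weight 16/231
  (Z=3, X=1, Y=0) weight 4/231
  … 1 more
Group by Z:
  weight(Z=0) = 1/14
  weight(Z=1) = 6/77
  weight(Z=2) = 8/77
  weight(Z=3) = 4/77
Total weight = 1/14 + 6/77 + 8/77 + 4/77 = 47/154
P(Z=0 | obs) = 1/14 / 47/154 = 11/47
P(Z=1 | obs) = 6/77 / 47/154 = 12/47
P(Z=2 | obs) = 8/77 / 47/154 = 16/47
P(Z=3 | obs) = 4/77 / 47/154 = 8/47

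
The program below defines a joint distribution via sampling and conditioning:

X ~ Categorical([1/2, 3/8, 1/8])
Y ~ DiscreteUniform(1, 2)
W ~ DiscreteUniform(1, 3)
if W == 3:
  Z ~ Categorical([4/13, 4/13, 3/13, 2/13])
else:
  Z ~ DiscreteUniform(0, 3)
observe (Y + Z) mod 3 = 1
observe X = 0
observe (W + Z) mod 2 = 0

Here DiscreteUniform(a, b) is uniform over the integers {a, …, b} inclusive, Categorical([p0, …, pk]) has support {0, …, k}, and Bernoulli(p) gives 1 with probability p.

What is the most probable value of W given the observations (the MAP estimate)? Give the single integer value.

Enumerate traces; 4 have nonzero weight after conditioning:
  (X=0, Y=1, W=1, Z=3) weight 1/48
  (X=0, Y=1, W=2, Z=0) weight 1/48
  (X=0, Y=1, W=3, Z=3) weight 1/78
  (X=0, Y=2, W=2, Z=2) weight 1/48
Group by W:
  weight(W=1) = 1/48
  weight(W=2) = 1/24
  weight(W=3) = 1/78
Total weight = 1/48 + 1/24 + 1/78 = 47/624
P(W=1 | obs) = 1/48 / 47/624 = 13/47
P(W=2 | obs) = 1/24 / 47/624 = 26/47
P(W=3 | obs) = 1/78 / 47/624 = 8/47
argmax = 2

argmax_v P(W = v | obs) = 2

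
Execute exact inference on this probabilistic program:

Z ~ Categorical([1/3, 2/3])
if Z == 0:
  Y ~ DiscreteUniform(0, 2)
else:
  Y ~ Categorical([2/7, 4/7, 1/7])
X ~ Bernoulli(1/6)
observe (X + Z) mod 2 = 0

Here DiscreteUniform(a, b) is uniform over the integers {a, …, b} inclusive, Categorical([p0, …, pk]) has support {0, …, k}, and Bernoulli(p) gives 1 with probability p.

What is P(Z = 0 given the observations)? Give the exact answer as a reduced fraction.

P(Z = 0 | obs) = 5/7

Enumerate traces; 6 have nonzero weight after conditioning:
  (Z=0, Y=0, X=0) weight 5/54
  (Z=0, Y=1, X=0) weight 5/54
  (Z=0, Y=2, X=0) weight 5/54
  (Z=1, Y=0, X=1) weight 2/63
  (Z=1, Y=1, X=1) weight 4/63
  (Z=1, Y=2, X=1) weight 1/63
Group by Z:
  weight(Z=0) = 5/18
  weight(Z=1) = 1/9
Total weight = 5/18 + 1/9 = 7/18
P(Z=0 | obs) = 5/18 / 7/18 = 5/7
P(Z=1 | obs) = 1/9 / 7/18 = 2/7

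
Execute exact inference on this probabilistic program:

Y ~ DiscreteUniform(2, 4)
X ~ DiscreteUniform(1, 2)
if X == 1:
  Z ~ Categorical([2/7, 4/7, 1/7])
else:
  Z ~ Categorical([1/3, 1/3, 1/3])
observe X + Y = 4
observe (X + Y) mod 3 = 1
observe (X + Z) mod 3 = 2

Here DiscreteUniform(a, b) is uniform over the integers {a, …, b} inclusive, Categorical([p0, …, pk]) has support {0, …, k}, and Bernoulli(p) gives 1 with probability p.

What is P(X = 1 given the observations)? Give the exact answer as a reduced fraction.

Enumerate traces; 2 have nonzero weight after conditioning:
  (Y=2, X=2, Z=0) weight 1/18
  (Y=3, X=1, Z=1) weight 2/21
Group by X:
  weight(X=1) = 2/21
  weight(X=2) = 1/18
Total weight = 2/21 + 1/18 = 19/126
P(X=1 | obs) = 2/21 / 19/126 = 12/19
P(X=2 | obs) = 1/18 / 19/126 = 7/19

P(X = 1 | obs) = 12/19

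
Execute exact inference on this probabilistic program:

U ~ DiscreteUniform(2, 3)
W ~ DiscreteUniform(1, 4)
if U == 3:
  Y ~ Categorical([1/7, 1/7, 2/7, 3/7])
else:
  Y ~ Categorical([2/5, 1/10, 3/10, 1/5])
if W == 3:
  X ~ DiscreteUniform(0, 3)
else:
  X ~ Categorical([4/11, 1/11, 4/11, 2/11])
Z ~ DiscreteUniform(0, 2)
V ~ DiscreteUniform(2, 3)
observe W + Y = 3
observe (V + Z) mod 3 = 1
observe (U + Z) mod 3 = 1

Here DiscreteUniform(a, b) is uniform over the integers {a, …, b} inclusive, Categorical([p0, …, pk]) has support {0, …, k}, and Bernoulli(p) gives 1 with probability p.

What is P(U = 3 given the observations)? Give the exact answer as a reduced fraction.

Enumerate traces; 24 have nonzero weight after conditioning:
  (U=2, W=1, Y=2, X=0, Z=2, V=2) weight 1/440
  (U=2, W=1, Y=2, X=1, Z=2, V=2) weight 1/1760
  (U=2, W=1, Y=2, X=2, Z=2, V=2) weight 1/440
  (U=2, W=1, Y=2, X=3, Z=2, V=2) weight 1/880
  (U=2, W=2, Y=1, X=0, Z=2, V=2) weight 1/1320
  (U=2, W=2, Y=1, X=1, Z=2, V=2) weight 1/5280
  (U=2, W=2, Y=1, X=2, Z=2, V=2) weight 1/1320
  (U=2, W=2, Y=1, X=3, Z=2, V=2) weight 1/2640
  (U=3, W=1, Y=2, X=0, Z=1, V=3) weight 1/462
  … 15 more
Group by U:
  weight(U=2) = 1/60
  weight(U=3) = 1/84
Total weight = 1/60 + 1/84 = 1/35
P(U=2 | obs) = 1/60 / 1/35 = 7/12
P(U=3 | obs) = 1/84 / 1/35 = 5/12

P(U = 3 | obs) = 5/12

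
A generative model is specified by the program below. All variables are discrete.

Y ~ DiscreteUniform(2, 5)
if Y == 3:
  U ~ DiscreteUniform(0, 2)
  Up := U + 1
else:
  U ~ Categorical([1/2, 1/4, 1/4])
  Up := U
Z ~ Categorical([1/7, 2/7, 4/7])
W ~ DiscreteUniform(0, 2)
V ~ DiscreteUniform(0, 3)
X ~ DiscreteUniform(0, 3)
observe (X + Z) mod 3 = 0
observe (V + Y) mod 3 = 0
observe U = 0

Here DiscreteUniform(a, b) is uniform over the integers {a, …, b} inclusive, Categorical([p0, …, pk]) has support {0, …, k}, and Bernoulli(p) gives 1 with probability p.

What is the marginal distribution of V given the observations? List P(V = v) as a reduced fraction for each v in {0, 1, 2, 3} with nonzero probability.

Enumerate traces; 60 have nonzero weight after conditioning:
  (Y=2, U=0, Z=0, W=0, V=1, X=0) weight 1/2688
  (Y=2, U=0, Z=0, W=0, V=1, X=3) weight 1/2688
  (Y=2, U=0, Z=0, W=1, V=1, X=0) weight 1/2688
  (Y=2, U=0, Z=0, W=1, V=1, X=3) weight 1/2688
  (Y=2, U=0, Z=0, W=2, V=1, X=0) weight 1/2688
  (Y=2, U=0, Z=0, W=2, V=1, X=3) weight 1/2688
  (Y=2, U=0, Z=1, W=0, V=1, X=2) weight 1/1344
  (Y=2, U=0, Z=1, W=1, V=1, X=2) weight 1/1344
  (Y=3, U=0, Z=0, W=0, V=0, X=0) weight 1/4032
  (Y=3, U=0, Z=0, W=0, V=3, X=0) weight 1/4032
  … 50 more
Group by V:
  weight(V=0) = 1/168
  weight(V=1) = 1/56
  weight(V=2) = 1/112
  weight(V=3) = 1/168
Total weight = 1/168 + 1/56 + 1/112 + 1/168 = 13/336
P(V=0 | obs) = 1/168 / 13/336 = 2/13
P(V=1 | obs) = 1/56 / 13/336 = 6/13
P(V=2 | obs) = 1/112 / 13/336 = 3/13
P(V=3 | obs) = 1/168 / 13/336 = 2/13

P(V=0) = 2/13, P(V=1) = 6/13, P(V=2) = 3/13, P(V=3) = 2/13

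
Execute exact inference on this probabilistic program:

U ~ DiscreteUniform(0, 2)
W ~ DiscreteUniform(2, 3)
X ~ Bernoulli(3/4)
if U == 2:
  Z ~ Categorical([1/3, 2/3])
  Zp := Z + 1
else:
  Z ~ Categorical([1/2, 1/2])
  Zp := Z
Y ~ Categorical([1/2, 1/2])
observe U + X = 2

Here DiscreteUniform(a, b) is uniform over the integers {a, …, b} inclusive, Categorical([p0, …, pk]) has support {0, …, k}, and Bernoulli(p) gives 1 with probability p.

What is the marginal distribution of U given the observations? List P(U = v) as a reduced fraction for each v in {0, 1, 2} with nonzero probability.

Enumerate traces; 16 have nonzero weight after conditioning:
  (U=1, W=2, X=1, Z=0, Y=0) weight 1/32
  (U=1, W=2, X=1, Z=0, Y=1) weight 1/32
  (U=1, W=2, X=1, Z=1, Y=0) weight 1/32
  (U=1, W=2, X=1, Z=1, Y=1) weight 1/32
  (U=1, W=3, X=1, Z=0, Y=0) weight 1/32
  (U=1, W=3, X=1, Z=0, Y=1) weight 1/32
  (U=1, W=3, X=1, Z=1, Y=0) weight 1/32
  (U=1, W=3, X=1, Z=1, Y=1) weight 1/32
  (U=2, W=2, X=0, Z=0, Y=0) weight 1/144
  … 7 more
Group by U:
  weight(U=1) = 1/4
  weight(U=2) = 1/12
Total weight = 1/4 + 1/12 = 1/3
P(U=1 | obs) = 1/4 / 1/3 = 3/4
P(U=2 | obs) = 1/12 / 1/3 = 1/4

P(U=1) = 3/4, P(U=2) = 1/4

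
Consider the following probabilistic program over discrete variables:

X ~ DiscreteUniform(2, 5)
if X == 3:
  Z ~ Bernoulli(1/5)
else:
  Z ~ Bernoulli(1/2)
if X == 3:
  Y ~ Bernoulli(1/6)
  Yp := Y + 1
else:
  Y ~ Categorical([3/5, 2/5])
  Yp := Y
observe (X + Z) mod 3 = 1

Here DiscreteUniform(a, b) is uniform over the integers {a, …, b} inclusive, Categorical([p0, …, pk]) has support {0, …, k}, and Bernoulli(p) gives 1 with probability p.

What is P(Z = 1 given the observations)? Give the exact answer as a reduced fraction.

P(Z = 1 | obs) = 2/7

Enumerate traces; 4 have nonzero weight after conditioning:
  (X=3, Z=1, Y=0) weight 1/24
  (X=3, Z=1, Y=1) weight 1/120
  (X=4, Z=0, Y=0) weight 3/40
  (X=4, Z=0, Y=1) weight 1/20
Group by Z:
  weight(Z=0) = 1/8
  weight(Z=1) = 1/20
Total weight = 1/8 + 1/20 = 7/40
P(Z=0 | obs) = 1/8 / 7/40 = 5/7
P(Z=1 | obs) = 1/20 / 7/40 = 2/7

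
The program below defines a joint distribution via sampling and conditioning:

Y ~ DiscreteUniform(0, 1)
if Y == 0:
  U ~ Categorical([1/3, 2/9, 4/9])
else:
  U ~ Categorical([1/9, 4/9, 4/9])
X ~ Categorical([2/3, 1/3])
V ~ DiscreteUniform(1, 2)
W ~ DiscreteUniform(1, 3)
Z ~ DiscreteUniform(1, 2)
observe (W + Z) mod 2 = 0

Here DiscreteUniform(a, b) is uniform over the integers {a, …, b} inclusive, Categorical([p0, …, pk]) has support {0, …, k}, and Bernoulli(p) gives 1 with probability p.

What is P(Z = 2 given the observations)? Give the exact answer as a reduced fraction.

P(Z = 2 | obs) = 1/3

Enumerate traces; 72 have nonzero weight after conditioning:
  (Y=0, U=0, X=0, V=1, W=1, Z=1) weight 1/108
  (Y=0, U=0, X=0, V=1, W=2, Z=2) weight 1/108
  (Y=0, U=0, X=0, V=1, W=3, Z=1) weight 1/108
  (Y=0, U=0, X=0, V=2, W=1, Z=1) weight 1/108
  (Y=0, U=0, X=0, V=2, W=2, Z=2) weight 1/108
  (Y=0, U=0, X=0, V=2, W=3, Z=1) weight 1/108
  (Y=0, U=0, X=1, V=1, W=1, Z=1) weight 1/216
  (Y=0, U=0, X=1, V=1, W=2, Z=2) weight 1/216
  … 64 more
Group by Z:
  weight(Z=1) = 1/3
  weight(Z=2) = 1/6
Total weight = 1/3 + 1/6 = 1/2
P(Z=1 | obs) = 1/3 / 1/2 = 2/3
P(Z=2 | obs) = 1/6 / 1/2 = 1/3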